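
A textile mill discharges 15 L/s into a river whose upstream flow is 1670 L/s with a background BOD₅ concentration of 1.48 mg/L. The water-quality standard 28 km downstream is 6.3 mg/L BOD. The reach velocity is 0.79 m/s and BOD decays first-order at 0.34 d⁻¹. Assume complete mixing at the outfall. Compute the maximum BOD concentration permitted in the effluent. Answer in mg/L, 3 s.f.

649 mg/L

15 L/s = 0.015 m³/s.
1670 L/s = 1.67 m³/s.
Travel time to the compliance point: t = 2.8e+04/0.79 = 3.544e+04 s = 0.4102 d; decay factor exp(−0.34·0.4102) = 0.8698.
So the concentration just after mixing may be at most 6.3/0.8698 = 7.243 mg/L.
Mass balance: 7.243·1.685 = 0.015·Cₑ + 1.67·1.48.
Cₑ = (12.2 − 2.472) / 0.015 = 648.8 mg/L.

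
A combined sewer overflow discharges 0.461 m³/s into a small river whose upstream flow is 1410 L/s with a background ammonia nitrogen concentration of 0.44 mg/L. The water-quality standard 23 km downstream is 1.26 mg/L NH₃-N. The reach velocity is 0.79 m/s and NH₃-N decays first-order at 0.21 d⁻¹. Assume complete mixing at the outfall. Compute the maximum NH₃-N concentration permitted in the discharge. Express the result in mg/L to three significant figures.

4.14 mg/L

1410 L/s = 1.41 m³/s.
Travel time to the compliance point: t = 2.3e+04/0.79 = 2.911e+04 s = 0.337 d; decay factor exp(−0.21·0.337) = 0.9317.
So the concentration just after mixing may be at most 1.26/0.9317 = 1.352 mg/L.
Mass balance: 1.352·1.871 = 0.461·Cₑ + 1.41·0.44.
Cₑ = (2.53 − 0.6204) / 0.461 = 4.143 mg/L.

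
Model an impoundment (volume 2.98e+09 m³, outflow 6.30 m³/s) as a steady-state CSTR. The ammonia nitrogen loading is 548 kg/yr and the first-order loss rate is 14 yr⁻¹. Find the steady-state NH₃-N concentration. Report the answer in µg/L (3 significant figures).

0.0131 µg/L

Outflow Q = 6.30 m³/s × 3.156e+07 s/yr = 1.988e+08 m³/yr.
Steady-state CSTR mass balance: W = Q·C + k·V·C, so C = W/(Q + kV).
Q + kV = 1.988e+08 + 14·2.98e+09 = 4.192e+10 m³/yr.
C = 548/4.192e+10 = 1.307e-08 kg/m³ = 1.307e-05 mg/L = 0.01307 µg/L.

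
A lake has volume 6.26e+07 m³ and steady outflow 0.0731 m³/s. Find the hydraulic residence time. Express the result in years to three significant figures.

Q = 0.0731 m³/s × 3.156e+07 s/yr = 2.307e+06 m³/yr.
Hydraulic residence time τ = V/Q = 6.26e+07/2.307e+06 = 27.14 yr.

27.1 yr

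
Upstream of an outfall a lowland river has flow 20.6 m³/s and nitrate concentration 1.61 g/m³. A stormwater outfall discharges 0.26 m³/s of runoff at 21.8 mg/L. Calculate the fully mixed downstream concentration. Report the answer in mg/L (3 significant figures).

1.86 mg/L

Flow-weighted mixing gives C = (0.26·21.8 + 20.6·1.61) / (0.26 + 20.6) = 38.83/20.86 = 1.862 mg/L.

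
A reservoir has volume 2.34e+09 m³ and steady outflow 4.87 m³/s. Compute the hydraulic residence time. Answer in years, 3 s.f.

15.2 yr

Q = 4.87 m³/s × 3.156e+07 s/yr = 1.537e+08 m³/yr.
Hydraulic residence time τ = V/Q = 2.34e+09/1.537e+08 = 15.23 yr.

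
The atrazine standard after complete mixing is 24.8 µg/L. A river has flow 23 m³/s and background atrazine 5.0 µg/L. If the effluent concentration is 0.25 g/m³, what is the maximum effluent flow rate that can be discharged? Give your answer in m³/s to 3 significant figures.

5.0 µg/L = 0.005 mg/L.
24.8 µg/L = 0.0248 mg/L.
Mass balance at complete mixing: C_std·(Q_w + Q_r) = Q_w·C_e + Q_r·C_b.
Rearranging, Q_w = Q_r·(C_std − C_b)/(C_e − C_std) = 23·(0.0248 − 0.005) / (0.25 − 0.0248) = 2.022 m³/s.

2.02 m³/s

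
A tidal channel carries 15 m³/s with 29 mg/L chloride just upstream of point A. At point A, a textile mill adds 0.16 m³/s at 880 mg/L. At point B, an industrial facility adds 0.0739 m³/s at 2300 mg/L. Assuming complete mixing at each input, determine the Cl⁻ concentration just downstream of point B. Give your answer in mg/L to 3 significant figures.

49.0 mg/L

After input A: C = (15·29 + 0.16·880) / 15.16 = 37.98 mg/L.
After input B: C = (15.16·37.98 + 0.0739·2300) / 15.23 = 48.95 mg/L.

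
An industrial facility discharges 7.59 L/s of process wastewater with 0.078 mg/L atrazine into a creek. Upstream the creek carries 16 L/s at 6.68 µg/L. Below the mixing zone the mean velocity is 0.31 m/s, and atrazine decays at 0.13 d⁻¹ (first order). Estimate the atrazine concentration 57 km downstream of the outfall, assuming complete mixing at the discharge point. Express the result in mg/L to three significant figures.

0.0225 mg/L

7.59 L/s = 0.00759 m³/s.
16 L/s = 0.016 m³/s.
6.68 µg/L = 0.00668 mg/L.
After complete mixing, C₀ = (0.00759·0.078 + 0.016·0.00668) / 0.02359 = 0.02963 mg/L.
Travel time t = 5.7e+04 m / 0.31 m/s = 1.839e+05 s = 2.128 d.
C = 0.02963·exp(−0.13·2.128) = 0.02963·0.7583 = 0.02247 mg/L.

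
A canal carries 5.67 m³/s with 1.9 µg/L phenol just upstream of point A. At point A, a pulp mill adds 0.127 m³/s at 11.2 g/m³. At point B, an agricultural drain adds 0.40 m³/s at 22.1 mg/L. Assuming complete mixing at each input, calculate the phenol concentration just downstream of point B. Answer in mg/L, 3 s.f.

1.66 mg/L

1.9 µg/L = 0.0019 mg/L.
After input A: C = (5.67·0.0019 + 0.127·11.2) / 5.797 = 0.2472 mg/L.
After input B: C = (5.797·0.2472 + 0.4·22.1) / 6.197 = 1.658 mg/L.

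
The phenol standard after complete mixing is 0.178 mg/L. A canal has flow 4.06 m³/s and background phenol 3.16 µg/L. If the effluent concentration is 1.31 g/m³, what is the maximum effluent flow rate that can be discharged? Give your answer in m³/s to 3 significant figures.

3.16 µg/L = 0.00316 mg/L.
Mass balance at complete mixing: C_std·(Q_w + Q_r) = Q_w·C_e + Q_r·C_b.
Rearranging, Q_w = Q_r·(C_std − C_b)/(C_e − C_std) = 4.06·(0.178 − 0.00316) / (1.31 − 0.178) = 0.6271 m³/s.

0.627 m³/s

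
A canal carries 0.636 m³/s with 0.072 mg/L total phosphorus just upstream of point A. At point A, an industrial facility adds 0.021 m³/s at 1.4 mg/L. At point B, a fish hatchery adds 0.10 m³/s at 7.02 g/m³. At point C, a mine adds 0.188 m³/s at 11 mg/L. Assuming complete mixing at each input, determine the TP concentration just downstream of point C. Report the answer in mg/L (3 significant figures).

After input A: C = (0.636·0.072 + 0.021·1.4) / 0.657 = 0.1144 mg/L.
After input B: C = (0.657·0.1144 + 0.1·7.02) / 0.757 = 1.027 mg/L.
After input C: C = (0.757·1.027 + 0.188·11) / 0.945 = 3.011 mg/L.

3.01 mg/L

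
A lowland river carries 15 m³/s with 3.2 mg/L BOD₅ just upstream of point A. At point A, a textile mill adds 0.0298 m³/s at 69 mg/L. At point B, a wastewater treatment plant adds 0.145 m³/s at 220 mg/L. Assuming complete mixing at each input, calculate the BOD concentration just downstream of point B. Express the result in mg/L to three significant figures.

After input A: C = (15·3.2 + 0.0298·69) / 15.03 = 3.33 mg/L.
After input B: C = (15.03·3.33 + 0.145·220) / 15.17 = 5.401 mg/L.

5.40 mg/L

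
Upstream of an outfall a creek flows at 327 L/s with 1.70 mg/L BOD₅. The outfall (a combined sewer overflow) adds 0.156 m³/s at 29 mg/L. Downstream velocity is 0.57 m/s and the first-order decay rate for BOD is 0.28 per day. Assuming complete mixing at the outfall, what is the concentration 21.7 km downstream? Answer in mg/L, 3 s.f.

327 L/s = 0.327 m³/s.
After complete mixing, C₀ = (0.156·29 + 0.327·1.7) / 0.483 = 10.52 mg/L.
Travel time t = 2.17e+04 m / 0.57 m/s = 3.807e+04 s = 0.4406 d.
C = 10.52·exp(−0.28·0.4406) = 10.52·0.8839 = 9.297 mg/L.

9.30 mg/L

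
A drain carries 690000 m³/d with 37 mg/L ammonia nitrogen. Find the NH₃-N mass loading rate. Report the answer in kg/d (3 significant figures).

25500 kg/d

690000 m³/d = 7.986 m³/s.
Mass flux = Q·C = 7.986 m³/s × 37 g/m³ = 295.5 g/s.
= 295.5 g/s × 86.4 = 2.553e+04 kg/d.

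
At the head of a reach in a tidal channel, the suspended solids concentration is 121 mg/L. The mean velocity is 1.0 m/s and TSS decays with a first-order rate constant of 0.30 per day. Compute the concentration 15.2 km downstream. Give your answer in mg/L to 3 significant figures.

Travel time t = 15.2 km / 1.0 m/s = 1.52e+04/1.0 = 1.52e+04 s = 0.1759 d.
First-order decay: C = 121·exp(−0.30·0.1759) = 121·0.9486 = 114.8 mg/L.

115 mg/L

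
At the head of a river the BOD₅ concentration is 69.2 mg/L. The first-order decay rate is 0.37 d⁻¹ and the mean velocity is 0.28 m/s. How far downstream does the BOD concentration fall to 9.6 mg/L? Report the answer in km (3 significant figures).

From C = C₀·e^(−kt), t = ln(C₀/C)/k = ln(69.2/9.6)/0.37 = 1.975/0.37 = 5.338 d.
Distance = v·t = 0.28 m/s × 4.612e+05 s = 1.291e+05 m = 129.1 km.

129 km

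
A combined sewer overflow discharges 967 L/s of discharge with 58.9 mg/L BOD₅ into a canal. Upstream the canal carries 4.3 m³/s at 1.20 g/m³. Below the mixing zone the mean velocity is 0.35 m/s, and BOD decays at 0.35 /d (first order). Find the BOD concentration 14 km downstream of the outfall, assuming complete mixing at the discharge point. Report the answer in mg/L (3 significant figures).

10.0 mg/L

967 L/s = 0.967 m³/s.
After complete mixing, C₀ = (0.967·58.9 + 4.3·1.2) / 5.267 = 11.79 mg/L.
Travel time t = 1.4e+04 m / 0.35 m/s = 4e+04 s = 0.463 d.
C = 11.79·exp(−0.35·0.463) = 11.79·0.8504 = 10.03 mg/L.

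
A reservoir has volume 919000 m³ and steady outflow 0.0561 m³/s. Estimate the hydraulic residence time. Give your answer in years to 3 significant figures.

0.519 yr

Q = 0.0561 m³/s × 3.156e+07 s/yr = 1.77e+06 m³/yr.
Hydraulic residence time τ = V/Q = 919000/1.77e+06 = 0.5191 yr.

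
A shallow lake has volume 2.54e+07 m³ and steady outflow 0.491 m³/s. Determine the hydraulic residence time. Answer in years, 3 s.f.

1.64 yr

Q = 0.491 m³/s × 3.156e+07 s/yr = 1.549e+07 m³/yr.
Hydraulic residence time τ = V/Q = 2.54e+07/1.549e+07 = 1.639 yr.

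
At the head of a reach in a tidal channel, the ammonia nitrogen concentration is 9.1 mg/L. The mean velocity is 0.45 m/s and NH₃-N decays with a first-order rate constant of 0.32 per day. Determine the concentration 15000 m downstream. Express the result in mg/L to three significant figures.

Travel time t = 15000 m / 0.45 m/s = 1.5e+04/0.45 = 3.333e+04 s = 0.3858 d.
First-order decay: C = 9.1·exp(−0.32·0.3858) = 9.1·0.8839 = 8.043 mg/L.

8.04 mg/L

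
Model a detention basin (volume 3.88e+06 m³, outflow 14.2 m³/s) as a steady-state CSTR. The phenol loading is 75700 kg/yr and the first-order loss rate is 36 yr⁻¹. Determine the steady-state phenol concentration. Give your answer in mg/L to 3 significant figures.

0.129 mg/L

Outflow Q = 14.2 m³/s × 3.156e+07 s/yr = 4.481e+08 m³/yr.
Steady-state CSTR mass balance: W = Q·C + k·V·C, so C = W/(Q + kV).
Q + kV = 4.481e+08 + 36·3.88e+06 = 5.878e+08 m³/yr.
C = 75700/5.878e+08 = 0.0001288 kg/m³ = 0.1288 mg/L.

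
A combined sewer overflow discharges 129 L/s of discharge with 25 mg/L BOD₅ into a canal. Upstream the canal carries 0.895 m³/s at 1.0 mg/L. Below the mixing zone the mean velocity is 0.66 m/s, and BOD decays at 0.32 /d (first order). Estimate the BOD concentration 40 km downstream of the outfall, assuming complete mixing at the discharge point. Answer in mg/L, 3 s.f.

3.21 mg/L

129 L/s = 0.129 m³/s.
After complete mixing, C₀ = (0.129·25 + 0.895·1) / 1.024 = 4.023 mg/L.
Travel time t = 4e+04 m / 0.66 m/s = 6.061e+04 s = 0.7015 d.
C = 4.023·exp(−0.32·0.7015) = 4.023·0.7989 = 3.214 mg/L.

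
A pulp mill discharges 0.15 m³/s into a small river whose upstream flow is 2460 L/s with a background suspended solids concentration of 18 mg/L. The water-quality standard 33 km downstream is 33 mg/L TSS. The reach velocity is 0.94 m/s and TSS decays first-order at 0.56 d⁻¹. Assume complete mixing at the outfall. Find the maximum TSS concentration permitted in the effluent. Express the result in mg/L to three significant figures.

426 mg/L

2460 L/s = 2.46 m³/s.
Travel time to the compliance point: t = 3.3e+04/0.94 = 3.511e+04 s = 0.4063 d; decay factor exp(−0.56·0.4063) = 0.7965.
So the concentration just after mixing may be at most 33/0.7965 = 41.43 mg/L.
Mass balance: 41.43·2.61 = 0.15·Cₑ + 2.46·18.
Cₑ = (108.1 − 44.28) / 0.15 = 425.7 mg/L.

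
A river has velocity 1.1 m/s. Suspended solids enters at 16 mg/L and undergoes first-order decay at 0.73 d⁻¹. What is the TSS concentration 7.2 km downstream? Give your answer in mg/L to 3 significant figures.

15.1 mg/L

Travel time t = 7.2 km / 1.1 m/s = 7200/1.1 = 6545 s = 0.07576 d.
First-order decay: C = 16·exp(−0.73·0.07576) = 16·0.9462 = 15.14 mg/L.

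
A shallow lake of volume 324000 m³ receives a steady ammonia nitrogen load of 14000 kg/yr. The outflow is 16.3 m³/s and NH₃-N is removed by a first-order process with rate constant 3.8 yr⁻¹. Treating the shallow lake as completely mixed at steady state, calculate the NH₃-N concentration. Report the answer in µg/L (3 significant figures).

Outflow Q = 16.3 m³/s × 3.156e+07 s/yr = 5.144e+08 m³/yr.
Steady-state CSTR mass balance: W = Q·C + k·V·C, so C = W/(Q + kV).
Q + kV = 5.144e+08 + 3.8·324000 = 5.156e+08 m³/yr.
C = 14000/5.156e+08 = 2.715e-05 kg/m³ = 0.02715 mg/L = 27.15 µg/L.

27.2 µg/L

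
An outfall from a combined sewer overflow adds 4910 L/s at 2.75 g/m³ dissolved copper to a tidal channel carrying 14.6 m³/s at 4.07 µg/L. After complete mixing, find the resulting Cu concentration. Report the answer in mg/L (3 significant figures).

0.695 mg/L

4910 L/s = 4.91 m³/s.
4.07 µg/L = 0.00407 mg/L.
Flow-weighted mixing gives C = (4.91·2.75 + 14.6·0.00407) / (4.91 + 14.6) = 13.56/19.51 = 0.6951 mg/L.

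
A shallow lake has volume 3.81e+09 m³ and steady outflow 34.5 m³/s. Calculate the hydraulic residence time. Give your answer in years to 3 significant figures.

3.50 yr

Q = 34.5 m³/s × 3.156e+07 s/yr = 1.089e+09 m³/yr.
Hydraulic residence time τ = V/Q = 3.81e+09/1.089e+09 = 3.499 yr.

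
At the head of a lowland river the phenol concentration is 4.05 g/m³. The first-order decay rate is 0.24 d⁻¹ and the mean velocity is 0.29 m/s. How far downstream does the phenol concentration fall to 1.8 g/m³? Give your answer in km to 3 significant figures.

84.7 km

From C = C₀·e^(−kt), t = ln(C₀/C)/k = ln(4.05/1.8)/0.24 = 0.8109/0.24 = 3.379 d.
Distance = v·t = 0.29 m/s × 2.919e+05 s = 8.466e+04 m = 84.66 km.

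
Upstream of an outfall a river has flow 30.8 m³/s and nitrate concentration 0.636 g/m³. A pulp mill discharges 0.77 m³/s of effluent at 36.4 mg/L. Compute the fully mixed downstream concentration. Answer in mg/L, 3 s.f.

Conservation of mass across the mixing zone: C = (0.77·36.4 + 30.8·0.636) / (0.77 + 30.8) = 47.62/31.57 = 1.508 mg/L.

1.51 mg/L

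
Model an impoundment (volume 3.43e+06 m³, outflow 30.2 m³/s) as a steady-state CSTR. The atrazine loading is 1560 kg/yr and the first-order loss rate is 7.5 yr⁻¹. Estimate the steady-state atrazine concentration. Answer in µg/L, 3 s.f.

1.59 µg/L

Outflow Q = 30.2 m³/s × 3.156e+07 s/yr = 9.53e+08 m³/yr.
Steady-state CSTR mass balance: W = Q·C + k·V·C, so C = W/(Q + kV).
Q + kV = 9.53e+08 + 7.5·3.43e+06 = 9.788e+08 m³/yr.
C = 1560/9.788e+08 = 1.594e-06 kg/m³ = 0.001594 mg/L = 1.594 µg/L.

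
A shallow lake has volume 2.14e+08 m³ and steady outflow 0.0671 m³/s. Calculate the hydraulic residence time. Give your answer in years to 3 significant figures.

Q = 0.0671 m³/s × 3.156e+07 s/yr = 2.118e+06 m³/yr.
Hydraulic residence time τ = V/Q = 2.14e+08/2.118e+06 = 101.1 yr.

101 yr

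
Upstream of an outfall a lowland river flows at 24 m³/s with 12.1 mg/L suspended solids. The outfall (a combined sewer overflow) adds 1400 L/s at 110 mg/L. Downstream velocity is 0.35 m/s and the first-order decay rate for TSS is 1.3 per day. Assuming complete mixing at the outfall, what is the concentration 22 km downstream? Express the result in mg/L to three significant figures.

1400 L/s = 1.4 m³/s.
After complete mixing, C₀ = (1.4·110 + 24·12.1) / 25.4 = 17.5 mg/L.
Travel time t = 2.2e+04 m / 0.35 m/s = 6.286e+04 s = 0.7275 d.
C = 17.5·exp(−1.3·0.7275) = 17.5·0.3884 = 6.795 mg/L.

6.80 mg/L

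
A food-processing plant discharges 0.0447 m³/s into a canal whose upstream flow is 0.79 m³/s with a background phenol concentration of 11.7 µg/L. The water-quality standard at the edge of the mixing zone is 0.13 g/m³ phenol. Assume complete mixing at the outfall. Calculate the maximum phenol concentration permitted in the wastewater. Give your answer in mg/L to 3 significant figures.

2.22 mg/L

11.7 µg/L = 0.0117 mg/L.
Mass balance: 0.13·0.8347 = 0.0447·Cₑ + 0.79·0.0117.
Cₑ = (0.1085 − 0.009243) / 0.0447 = 2.221 mg/L.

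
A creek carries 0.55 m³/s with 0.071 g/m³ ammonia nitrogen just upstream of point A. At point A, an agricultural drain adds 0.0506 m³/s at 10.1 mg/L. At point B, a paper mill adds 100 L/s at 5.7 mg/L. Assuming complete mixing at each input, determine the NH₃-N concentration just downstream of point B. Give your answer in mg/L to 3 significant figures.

1.60 mg/L

After input A: C = (0.55·0.071 + 0.0506·10.1) / 0.6006 = 0.9159 mg/L.
100 L/s = 0.1 m³/s.
After input B: C = (0.6006·0.9159 + 0.1·5.7) / 0.7006 = 1.599 mg/L.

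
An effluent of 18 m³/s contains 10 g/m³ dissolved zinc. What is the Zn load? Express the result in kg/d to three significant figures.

Mass flux = Q·C = 18 m³/s × 10 g/m³ = 180 g/s.
= 180 g/s × 86.4 = 1.555e+04 kg/d.

15600 kg/d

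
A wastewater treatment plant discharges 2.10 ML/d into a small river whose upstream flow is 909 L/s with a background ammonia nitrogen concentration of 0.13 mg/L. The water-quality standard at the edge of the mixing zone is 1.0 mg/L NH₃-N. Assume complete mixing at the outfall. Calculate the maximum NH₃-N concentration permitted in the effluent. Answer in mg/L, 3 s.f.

33.5 mg/L

2.10 ML/d = 0.02431 m³/s.
909 L/s = 0.909 m³/s.
Mass balance: 1·0.9333 = 0.02431·Cₑ + 0.909·0.13.
Cₑ = (0.9333 − 0.1182) / 0.02431 = 33.54 mg/L.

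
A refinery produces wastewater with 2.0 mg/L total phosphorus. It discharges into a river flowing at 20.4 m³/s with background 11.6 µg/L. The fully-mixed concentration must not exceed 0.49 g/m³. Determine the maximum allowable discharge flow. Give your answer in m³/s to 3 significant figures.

6.46 m³/s

11.6 µg/L = 0.0116 mg/L.
Mass balance at complete mixing: C_std·(Q_w + Q_r) = Q_w·C_e + Q_r·C_b.
Rearranging, Q_w = Q_r·(C_std − C_b)/(C_e − C_std) = 20.4·(0.49 − 0.0116) / (2 − 0.49) = 6.463 m³/s.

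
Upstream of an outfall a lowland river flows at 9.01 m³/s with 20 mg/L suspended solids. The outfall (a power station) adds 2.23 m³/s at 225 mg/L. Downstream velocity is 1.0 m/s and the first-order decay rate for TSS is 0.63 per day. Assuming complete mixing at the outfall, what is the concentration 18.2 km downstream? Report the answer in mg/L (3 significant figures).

53.1 mg/L

After complete mixing, C₀ = (2.23·225 + 9.01·20) / 11.24 = 60.67 mg/L.
Travel time t = 1.82e+04 m / 1.0 m/s = 1.82e+04 s = 0.2106 d.
C = 60.67·exp(−0.63·0.2106) = 60.67·0.8757 = 53.13 mg/L.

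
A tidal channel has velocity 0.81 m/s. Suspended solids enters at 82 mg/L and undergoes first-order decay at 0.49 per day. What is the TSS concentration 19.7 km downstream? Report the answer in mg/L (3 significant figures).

Travel time t = 19.7 km / 0.81 m/s = 1.97e+04/0.81 = 2.432e+04 s = 0.2815 d.
First-order decay: C = 82·exp(−0.49·0.2815) = 82·0.8712 = 71.43 mg/L.

71.4 mg/L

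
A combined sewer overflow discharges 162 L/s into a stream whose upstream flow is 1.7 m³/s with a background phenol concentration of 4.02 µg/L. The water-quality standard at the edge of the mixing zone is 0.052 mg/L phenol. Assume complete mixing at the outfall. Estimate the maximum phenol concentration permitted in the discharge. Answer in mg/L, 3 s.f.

162 L/s = 0.162 m³/s.
4.02 µg/L = 0.00402 mg/L.
Mass balance: 0.052·1.862 = 0.162·Cₑ + 1.7·0.00402.
Cₑ = (0.09682 − 0.006834) / 0.162 = 0.5555 mg/L.

0.555 mg/L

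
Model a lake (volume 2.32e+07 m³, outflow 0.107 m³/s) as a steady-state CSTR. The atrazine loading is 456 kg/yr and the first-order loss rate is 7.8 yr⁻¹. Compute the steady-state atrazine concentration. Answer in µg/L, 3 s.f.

2.47 µg/L

Outflow Q = 0.107 m³/s × 3.156e+07 s/yr = 3.377e+06 m³/yr.
Steady-state CSTR mass balance: W = Q·C + k·V·C, so C = W/(Q + kV).
Q + kV = 3.377e+06 + 7.8·2.32e+07 = 1.843e+08 m³/yr.
C = 456/1.843e+08 = 2.474e-06 kg/m³ = 0.002474 mg/L = 2.474 µg/L.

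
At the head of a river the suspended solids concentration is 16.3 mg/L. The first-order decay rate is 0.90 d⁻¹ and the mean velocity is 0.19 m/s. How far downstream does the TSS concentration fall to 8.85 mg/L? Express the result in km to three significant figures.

11.1 km

From C = C₀·e^(−kt), t = ln(C₀/C)/k = ln(16.3/8.85)/0.90 = 0.6107/0.90 = 0.6786 d.
Distance = v·t = 0.19 m/s × 5.863e+04 s = 1.114e+04 m = 11.14 km.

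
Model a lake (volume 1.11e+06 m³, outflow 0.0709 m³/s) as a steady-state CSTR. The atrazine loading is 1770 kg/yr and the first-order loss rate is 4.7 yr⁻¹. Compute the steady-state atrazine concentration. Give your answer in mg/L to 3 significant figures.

0.237 mg/L

Outflow Q = 0.0709 m³/s × 3.156e+07 s/yr = 2.237e+06 m³/yr.
Steady-state CSTR mass balance: W = Q·C + k·V·C, so C = W/(Q + kV).
Q + kV = 2.237e+06 + 4.7·1.11e+06 = 7.454e+06 m³/yr.
C = 1770/7.454e+06 = 0.0002374 kg/m³ = 0.2374 mg/L.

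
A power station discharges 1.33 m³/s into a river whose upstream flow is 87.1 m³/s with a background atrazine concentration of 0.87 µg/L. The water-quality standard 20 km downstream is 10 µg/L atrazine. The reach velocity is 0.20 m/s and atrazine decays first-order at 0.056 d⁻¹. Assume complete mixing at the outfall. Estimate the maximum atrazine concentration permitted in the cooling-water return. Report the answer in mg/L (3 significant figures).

0.87 µg/L = 0.00087 mg/L.
10 µg/L = 0.01 mg/L.
Travel time to the compliance point: t = 2e+04/0.20 = 1e+05 s = 1.157 d; decay factor exp(−0.056·1.157) = 0.9372.
So the concentration just after mixing may be at most 0.01/0.9372 = 0.01067 mg/L.
Mass balance: 0.01067·88.43 = 1.33·Cₑ + 87.1·0.00087.
Cₑ = (0.9435 − 0.07578) / 1.33 = 0.6524 mg/L.

0.652 mg/L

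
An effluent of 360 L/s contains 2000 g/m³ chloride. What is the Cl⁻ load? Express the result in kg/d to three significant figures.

62200 kg/d

360 L/s = 0.36 m³/s.
Mass flux = Q·C = 0.36 m³/s × 2000 g/m³ = 720 g/s.
= 720 g/s × 86.4 = 6.221e+04 kg/d.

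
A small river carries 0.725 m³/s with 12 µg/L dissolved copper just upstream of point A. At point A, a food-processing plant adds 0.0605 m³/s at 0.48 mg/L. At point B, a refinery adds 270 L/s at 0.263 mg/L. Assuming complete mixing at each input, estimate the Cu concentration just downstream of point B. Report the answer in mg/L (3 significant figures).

12 µg/L = 0.012 mg/L.
After input A: C = (0.725·0.012 + 0.0605·0.48) / 0.7855 = 0.04805 mg/L.
270 L/s = 0.27 m³/s.
After input B: C = (0.7855·0.04805 + 0.27·0.263) / 1.055 = 0.103 mg/L.

0.103 mg/L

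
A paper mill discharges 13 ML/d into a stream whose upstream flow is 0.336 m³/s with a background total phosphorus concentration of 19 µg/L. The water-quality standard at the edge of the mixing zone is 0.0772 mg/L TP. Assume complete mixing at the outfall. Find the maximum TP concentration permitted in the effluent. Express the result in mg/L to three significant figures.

0.207 mg/L

13 ML/d = 0.1505 m³/s.
19 µg/L = 0.019 mg/L.
Mass balance: 0.0772·0.4865 = 0.1505·Cₑ + 0.336·0.019.
Cₑ = (0.03755 − 0.006384) / 0.1505 = 0.2072 mg/L.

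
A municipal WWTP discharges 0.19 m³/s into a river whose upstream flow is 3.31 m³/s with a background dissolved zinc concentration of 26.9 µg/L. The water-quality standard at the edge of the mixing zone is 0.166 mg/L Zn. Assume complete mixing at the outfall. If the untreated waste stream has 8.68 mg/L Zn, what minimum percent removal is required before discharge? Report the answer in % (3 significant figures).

26.9 µg/L = 0.0269 mg/L.
Mass balance: 0.166·3.5 = 0.19·Cₑ + 3.31·0.0269.
Cₑ = (0.581 − 0.08904) / 0.19 = 2.589 mg/L.
Required removal = 1 − 2.589/8.68 = 70.17 %.

70.2 %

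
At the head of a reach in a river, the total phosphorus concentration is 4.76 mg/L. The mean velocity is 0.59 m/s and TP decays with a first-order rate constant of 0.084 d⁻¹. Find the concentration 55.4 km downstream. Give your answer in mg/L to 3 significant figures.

4.34 mg/L

Travel time t = 55.4 km / 0.59 m/s = 5.54e+04/0.59 = 9.39e+04 s = 1.087 d.
First-order decay: C = 4.76·exp(−0.084·1.087) = 4.76·0.9128 = 4.345 mg/L.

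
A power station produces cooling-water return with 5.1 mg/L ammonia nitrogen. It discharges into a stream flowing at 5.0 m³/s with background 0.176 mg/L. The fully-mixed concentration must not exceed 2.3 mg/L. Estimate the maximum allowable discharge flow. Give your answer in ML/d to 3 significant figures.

328 ML/d

Mass balance at complete mixing: C_std·(Q_w + Q_r) = Q_w·C_e + Q_r·C_b.
Rearranging, Q_w = Q_r·(C_std − C_b)/(C_e − C_std) = 5.0·(2.3 − 0.176) / (5.1 − 2.3) = 3.793 m³/s.
= 327.7 ML/d.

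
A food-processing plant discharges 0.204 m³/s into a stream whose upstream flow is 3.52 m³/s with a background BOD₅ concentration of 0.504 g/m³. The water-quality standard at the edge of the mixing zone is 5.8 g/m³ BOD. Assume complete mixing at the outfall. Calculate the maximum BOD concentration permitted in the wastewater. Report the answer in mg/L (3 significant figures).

97.2 mg/L

Mass balance: 5.8·3.724 = 0.204·Cₑ + 3.52·0.504.
Cₑ = (21.6 − 1.774) / 0.204 = 97.18 mg/L.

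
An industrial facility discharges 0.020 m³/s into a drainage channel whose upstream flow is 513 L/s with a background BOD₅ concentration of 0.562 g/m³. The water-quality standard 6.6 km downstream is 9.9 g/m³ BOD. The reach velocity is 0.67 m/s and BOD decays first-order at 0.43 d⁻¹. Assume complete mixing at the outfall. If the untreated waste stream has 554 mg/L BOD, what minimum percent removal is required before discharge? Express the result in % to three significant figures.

513 L/s = 0.513 m³/s.
Travel time to the compliance point: t = 6600/0.67 = 9851 s = 0.114 d; decay factor exp(−0.43·0.114) = 0.9522.
So the concentration just after mixing may be at most 9.9/0.9522 = 10.4 mg/L.
Mass balance: 10.4·0.533 = 0.02·Cₑ + 0.513·0.562.
Cₑ = (5.542 − 0.2883) / 0.02 = 262.7 mg/L.
Required removal = 1 − 262.7/554 = 52.59 %.

52.6 %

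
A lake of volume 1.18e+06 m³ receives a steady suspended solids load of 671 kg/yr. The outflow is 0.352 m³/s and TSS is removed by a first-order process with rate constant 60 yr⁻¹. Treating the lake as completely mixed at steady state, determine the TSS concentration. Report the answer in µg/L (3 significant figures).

8.19 µg/L

Outflow Q = 0.352 m³/s × 3.156e+07 s/yr = 1.111e+07 m³/yr.
Steady-state CSTR mass balance: W = Q·C + k·V·C, so C = W/(Q + kV).
Q + kV = 1.111e+07 + 60·1.18e+06 = 8.191e+07 m³/yr.
C = 671/8.191e+07 = 8.192e-06 kg/m³ = 0.008192 mg/L = 8.192 µg/L.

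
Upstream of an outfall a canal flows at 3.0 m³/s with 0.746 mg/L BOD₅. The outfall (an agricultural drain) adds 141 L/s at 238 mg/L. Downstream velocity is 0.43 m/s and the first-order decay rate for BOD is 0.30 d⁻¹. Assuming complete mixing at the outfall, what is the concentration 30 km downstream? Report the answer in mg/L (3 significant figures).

8.94 mg/L

141 L/s = 0.141 m³/s.
After complete mixing, C₀ = (0.141·238 + 3·0.746) / 3.141 = 11.4 mg/L.
Travel time t = 3e+04 m / 0.43 m/s = 6.977e+04 s = 0.8075 d.
C = 11.4·exp(−0.30·0.8075) = 11.4·0.7849 = 8.945 mg/L.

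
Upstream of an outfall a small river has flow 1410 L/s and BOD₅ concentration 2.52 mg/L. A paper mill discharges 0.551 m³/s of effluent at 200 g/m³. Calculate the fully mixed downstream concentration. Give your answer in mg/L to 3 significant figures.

58.0 mg/L

1410 L/s = 1.41 m³/s.
By mass balance at complete mixing, C = (0.551·200 + 1.41·2.52) / (0.551 + 1.41) = 113.8/1.961 = 58.01 mg/L.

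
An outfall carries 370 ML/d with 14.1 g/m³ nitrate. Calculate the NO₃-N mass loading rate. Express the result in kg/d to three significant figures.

5220 kg/d

370 ML/d = 4.282 m³/s.
Mass flux = Q·C = 4.282 m³/s × 14.1 g/m³ = 60.38 g/s.
= 60.38 g/s × 86.4 = 5217 kg/d.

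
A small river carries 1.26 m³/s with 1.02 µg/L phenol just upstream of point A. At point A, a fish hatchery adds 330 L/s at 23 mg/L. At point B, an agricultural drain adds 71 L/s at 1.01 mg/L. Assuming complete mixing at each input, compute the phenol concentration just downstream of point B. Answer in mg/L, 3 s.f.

1.02 µg/L = 0.00102 mg/L.
330 L/s = 0.33 m³/s.
After input A: C = (1.26·0.00102 + 0.33·23) / 1.59 = 4.774 mg/L.
71 L/s = 0.071 m³/s.
After input B: C = (1.59·4.774 + 0.071·1.01) / 1.661 = 4.613 mg/L.

4.61 mg/L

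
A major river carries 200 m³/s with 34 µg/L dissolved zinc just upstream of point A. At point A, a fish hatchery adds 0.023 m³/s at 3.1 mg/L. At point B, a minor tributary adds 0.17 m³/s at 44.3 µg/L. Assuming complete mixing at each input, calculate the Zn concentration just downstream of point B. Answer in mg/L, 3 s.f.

34 µg/L = 0.034 mg/L.
After input A: C = (200·0.034 + 0.023·3.1) / 200 = 0.03435 mg/L.
44.3 µg/L = 0.0443 mg/L.
After input B: C = (200·0.03435 + 0.17·0.0443) / 200.2 = 0.03436 mg/L.

0.0344 mg/L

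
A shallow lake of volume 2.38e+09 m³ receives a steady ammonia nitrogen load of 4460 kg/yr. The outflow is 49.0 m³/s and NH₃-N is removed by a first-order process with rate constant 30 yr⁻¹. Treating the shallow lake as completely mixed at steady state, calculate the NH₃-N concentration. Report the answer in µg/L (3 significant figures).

Outflow Q = 49.0 m³/s × 3.156e+07 s/yr = 1.546e+09 m³/yr.
Steady-state CSTR mass balance: W = Q·C + k·V·C, so C = W/(Q + kV).
Q + kV = 1.546e+09 + 30·2.38e+09 = 7.295e+10 m³/yr.
C = 4460/7.295e+10 = 6.114e-08 kg/m³ = 6.114e-05 mg/L = 0.06114 µg/L.

0.0611 µg/L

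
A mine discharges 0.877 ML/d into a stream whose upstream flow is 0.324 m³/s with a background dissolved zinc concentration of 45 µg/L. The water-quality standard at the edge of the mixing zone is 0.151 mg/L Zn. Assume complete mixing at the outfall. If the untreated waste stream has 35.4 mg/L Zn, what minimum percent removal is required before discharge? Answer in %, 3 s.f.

0.877 ML/d = 0.01015 m³/s.
45 µg/L = 0.045 mg/L.
Mass balance: 0.151·0.3342 = 0.01015·Cₑ + 0.324·0.045.
Cₑ = (0.05046 − 0.01458) / 0.01015 = 3.534 mg/L.
Required removal = 1 − 3.534/35.4 = 90.02 %.

90.0 %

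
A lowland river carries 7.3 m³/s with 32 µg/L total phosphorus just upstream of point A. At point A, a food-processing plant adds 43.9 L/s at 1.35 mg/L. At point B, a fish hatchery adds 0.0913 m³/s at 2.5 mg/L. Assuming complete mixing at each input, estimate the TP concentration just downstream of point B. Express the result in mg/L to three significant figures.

0.0701 mg/L

32 µg/L = 0.032 mg/L.
43.9 L/s = 0.0439 m³/s.
After input A: C = (7.3·0.032 + 0.0439·1.35) / 7.344 = 0.03988 mg/L.
After input B: C = (7.344·0.03988 + 0.0913·2.5) / 7.435 = 0.07009 mg/L.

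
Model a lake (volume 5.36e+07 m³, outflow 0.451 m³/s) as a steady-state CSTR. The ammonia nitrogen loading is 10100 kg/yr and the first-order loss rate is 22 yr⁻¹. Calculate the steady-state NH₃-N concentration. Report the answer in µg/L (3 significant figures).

8.46 µg/L

Outflow Q = 0.451 m³/s × 3.156e+07 s/yr = 1.423e+07 m³/yr.
Steady-state CSTR mass balance: W = Q·C + k·V·C, so C = W/(Q + kV).
Q + kV = 1.423e+07 + 22·5.36e+07 = 1.193e+09 m³/yr.
C = 10100/1.193e+09 = 8.463e-06 kg/m³ = 0.008463 mg/L = 8.463 µg/L.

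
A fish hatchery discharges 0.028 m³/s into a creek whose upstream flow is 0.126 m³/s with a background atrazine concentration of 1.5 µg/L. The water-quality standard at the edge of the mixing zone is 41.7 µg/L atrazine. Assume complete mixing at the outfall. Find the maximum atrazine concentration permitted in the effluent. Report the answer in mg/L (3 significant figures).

0.223 mg/L

1.5 µg/L = 0.0015 mg/L.
41.7 µg/L = 0.0417 mg/L.
Mass balance: 0.0417·0.154 = 0.028·Cₑ + 0.126·0.0015.
Cₑ = (0.006422 − 0.000189) / 0.028 = 0.2226 mg/L.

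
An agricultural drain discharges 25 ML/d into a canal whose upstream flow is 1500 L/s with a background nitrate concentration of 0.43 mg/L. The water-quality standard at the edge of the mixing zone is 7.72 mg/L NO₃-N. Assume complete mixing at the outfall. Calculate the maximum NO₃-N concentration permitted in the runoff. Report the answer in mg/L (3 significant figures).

25 ML/d = 0.2894 m³/s.
1500 L/s = 1.5 m³/s.
Mass balance: 7.72·1.789 = 0.2894·Cₑ + 1.5·0.43.
Cₑ = (13.81 − 0.645) / 0.2894 = 45.51 mg/L.

45.5 mg/L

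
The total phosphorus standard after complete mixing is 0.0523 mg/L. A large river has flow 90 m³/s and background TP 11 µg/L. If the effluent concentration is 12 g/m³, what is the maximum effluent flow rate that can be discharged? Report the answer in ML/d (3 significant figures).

11 µg/L = 0.011 mg/L.
Mass balance at complete mixing: C_std·(Q_w + Q_r) = Q_w·C_e + Q_r·C_b.
Rearranging, Q_w = Q_r·(C_std − C_b)/(C_e − C_std) = 90·(0.0523 − 0.011) / (12 − 0.0523) = 0.3111 m³/s.
= 26.88 ML/d.

26.9 ML/d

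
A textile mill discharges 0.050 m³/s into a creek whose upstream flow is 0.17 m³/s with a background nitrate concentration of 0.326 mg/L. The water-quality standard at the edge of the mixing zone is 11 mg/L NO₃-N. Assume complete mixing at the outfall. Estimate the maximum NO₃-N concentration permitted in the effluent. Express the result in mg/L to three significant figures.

47.3 mg/L

Mass balance: 11·0.22 = 0.05·Cₑ + 0.17·0.326.
Cₑ = (2.42 − 0.05542) / 0.05 = 47.29 mg/L.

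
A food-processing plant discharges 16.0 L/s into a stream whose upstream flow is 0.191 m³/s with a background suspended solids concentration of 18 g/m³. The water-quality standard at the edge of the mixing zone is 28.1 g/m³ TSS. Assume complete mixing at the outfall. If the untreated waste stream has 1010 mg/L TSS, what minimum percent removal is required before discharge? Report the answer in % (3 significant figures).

85.3 %

16.0 L/s = 0.016 m³/s.
Mass balance: 28.1·0.207 = 0.016·Cₑ + 0.191·18.
Cₑ = (5.817 − 3.438) / 0.016 = 148.7 mg/L.
Required removal = 1 − 148.7/1010 = 85.28 %.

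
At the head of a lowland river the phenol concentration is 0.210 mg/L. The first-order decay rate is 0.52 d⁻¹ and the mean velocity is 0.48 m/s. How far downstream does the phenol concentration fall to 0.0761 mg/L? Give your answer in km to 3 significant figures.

From C = C₀·e^(−kt), t = ln(C₀/C)/k = ln(0.210/0.0761)/0.52 = 1.015/0.52 = 1.952 d.
Distance = v·t = 0.48 m/s × 1.687e+05 s = 8.095e+04 m = 80.95 km.

81.0 km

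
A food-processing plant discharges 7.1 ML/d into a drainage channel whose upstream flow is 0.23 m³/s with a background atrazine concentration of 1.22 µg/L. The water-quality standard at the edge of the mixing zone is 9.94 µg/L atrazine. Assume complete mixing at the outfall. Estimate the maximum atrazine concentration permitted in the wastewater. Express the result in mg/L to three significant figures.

0.0343 mg/L

7.1 ML/d = 0.08218 m³/s.
1.22 µg/L = 0.00122 mg/L.
9.94 µg/L = 0.00994 mg/L.
Mass balance: 0.00994·0.3122 = 0.08218·Cₑ + 0.23·0.00122.
Cₑ = (0.003103 − 0.0002806) / 0.08218 = 0.03435 mg/L.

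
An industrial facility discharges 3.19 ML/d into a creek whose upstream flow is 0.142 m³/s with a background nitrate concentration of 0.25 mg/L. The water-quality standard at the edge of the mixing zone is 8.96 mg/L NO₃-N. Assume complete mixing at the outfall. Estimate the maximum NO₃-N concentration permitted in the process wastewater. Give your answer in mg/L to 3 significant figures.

42.5 mg/L

3.19 ML/d = 0.03692 m³/s.
Mass balance: 8.96·0.1789 = 0.03692·Cₑ + 0.142·0.25.
Cₑ = (1.603 − 0.0355) / 0.03692 = 42.46 mg/L.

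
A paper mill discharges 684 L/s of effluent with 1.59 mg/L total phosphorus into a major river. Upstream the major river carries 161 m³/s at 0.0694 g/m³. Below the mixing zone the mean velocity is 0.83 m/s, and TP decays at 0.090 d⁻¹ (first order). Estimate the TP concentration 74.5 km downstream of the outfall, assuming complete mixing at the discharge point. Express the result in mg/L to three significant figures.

684 L/s = 0.684 m³/s.
After complete mixing, C₀ = (0.684·1.59 + 161·0.0694) / 161.7 = 0.07583 mg/L.
Travel time t = 7.45e+04 m / 0.83 m/s = 8.976e+04 s = 1.039 d.
C = 0.07583·exp(−0.090·1.039) = 0.07583·0.9107 = 0.06906 mg/L.

0.0691 mg/L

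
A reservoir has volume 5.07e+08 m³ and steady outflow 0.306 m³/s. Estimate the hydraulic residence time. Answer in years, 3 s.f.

Q = 0.306 m³/s × 3.156e+07 s/yr = 9.657e+06 m³/yr.
Hydraulic residence time τ = V/Q = 5.07e+08/9.657e+06 = 52.5 yr.

52.5 yr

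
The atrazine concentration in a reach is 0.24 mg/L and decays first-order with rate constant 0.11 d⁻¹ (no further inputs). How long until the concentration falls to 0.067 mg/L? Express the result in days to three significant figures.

11.6 d

t = ln(C₀/C)/k = ln(0.24/0.067)/0.11 = 1.276/0.11 = 11.6 d.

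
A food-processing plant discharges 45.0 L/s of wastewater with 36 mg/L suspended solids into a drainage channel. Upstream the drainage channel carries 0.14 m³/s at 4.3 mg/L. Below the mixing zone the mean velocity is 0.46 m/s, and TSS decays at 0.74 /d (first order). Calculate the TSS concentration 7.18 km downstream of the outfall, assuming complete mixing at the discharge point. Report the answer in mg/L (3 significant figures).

45.0 L/s = 0.045 m³/s.
After complete mixing, C₀ = (0.045·36 + 0.14·4.3) / 0.185 = 12.01 mg/L.
Travel time t = 7180 m / 0.46 m/s = 1.561e+04 s = 0.1807 d.
C = 12.01·exp(−0.74·0.1807) = 12.01·0.8749 = 10.51 mg/L.

10.5 mg/L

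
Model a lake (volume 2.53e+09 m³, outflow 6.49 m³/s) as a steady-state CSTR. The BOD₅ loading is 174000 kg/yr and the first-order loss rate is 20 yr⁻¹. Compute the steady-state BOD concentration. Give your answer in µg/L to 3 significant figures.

Outflow Q = 6.49 m³/s × 3.156e+07 s/yr = 2.048e+08 m³/yr.
Steady-state CSTR mass balance: W = Q·C + k·V·C, so C = W/(Q + kV).
Q + kV = 2.048e+08 + 20·2.53e+09 = 5.08e+10 m³/yr.
C = 174000/5.08e+10 = 3.425e-06 kg/m³ = 0.003425 mg/L = 3.425 µg/L.

3.42 µg/L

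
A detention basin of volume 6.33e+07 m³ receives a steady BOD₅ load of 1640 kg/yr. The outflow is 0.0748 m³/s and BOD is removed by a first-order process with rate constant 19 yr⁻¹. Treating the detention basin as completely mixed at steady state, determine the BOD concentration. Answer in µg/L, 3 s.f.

Outflow Q = 0.0748 m³/s × 3.156e+07 s/yr = 2.361e+06 m³/yr.
Steady-state CSTR mass balance: W = Q·C + k·V·C, so C = W/(Q + kV).
Q + kV = 2.361e+06 + 19·6.33e+07 = 1.205e+09 m³/yr.
C = 1640/1.205e+09 = 1.361e-06 kg/m³ = 0.001361 mg/L = 1.361 µg/L.

1.36 µg/L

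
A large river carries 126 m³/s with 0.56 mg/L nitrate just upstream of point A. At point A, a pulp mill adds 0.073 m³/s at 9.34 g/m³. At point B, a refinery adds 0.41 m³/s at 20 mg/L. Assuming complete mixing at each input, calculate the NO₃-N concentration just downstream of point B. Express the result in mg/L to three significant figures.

0.628 mg/L

After input A: C = (126·0.56 + 0.073·9.34) / 126.1 = 0.5651 mg/L.
After input B: C = (126.1·0.5651 + 0.41·20) / 126.5 = 0.6281 mg/L.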